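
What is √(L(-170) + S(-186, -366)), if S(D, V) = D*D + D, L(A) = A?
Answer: 8*√535 ≈ 185.04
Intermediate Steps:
S(D, V) = D + D² (S(D, V) = D² + D = D + D²)
√(L(-170) + S(-186, -366)) = √(-170 - 186*(1 - 186)) = √(-170 - 186*(-185)) = √(-170 + 34410) = √34240 = 8*√535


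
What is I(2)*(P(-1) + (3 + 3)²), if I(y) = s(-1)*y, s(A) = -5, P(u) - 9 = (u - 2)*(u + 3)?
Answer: -390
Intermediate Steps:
P(u) = 9 + (-2 + u)*(3 + u) (P(u) = 9 + (u - 2)*(u + 3) = 9 + (-2 + u)*(3 + u))
I(y) = -5*y
I(2)*(P(-1) + (3 + 3)²) = (-5*2)*((3 - 1 + (-1)²) + (3 + 3)²) = -10*((3 - 1 + 1) + 6²) = -10*(3 + 36) = -10*39 = -390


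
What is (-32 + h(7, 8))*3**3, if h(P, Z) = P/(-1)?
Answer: -1053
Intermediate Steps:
h(P, Z) = -P (h(P, Z) = P*(-1) = -P)
(-32 + h(7, 8))*3**3 = (-32 - 1*7)*3**3 = (-32 - 7)*27 = -39*27 = -1053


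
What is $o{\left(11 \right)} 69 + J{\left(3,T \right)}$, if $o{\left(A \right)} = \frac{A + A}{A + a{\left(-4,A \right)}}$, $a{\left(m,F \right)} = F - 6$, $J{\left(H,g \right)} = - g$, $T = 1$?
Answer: $\frac{751}{8} \approx 93.875$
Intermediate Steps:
$a{\left(m,F \right)} = -6 + F$ ($a{\left(m,F \right)} = F - 6 = -6 + F$)
$o{\left(A \right)} = \frac{2 A}{-6 + 2 A}$ ($o{\left(A \right)} = \frac{A + A}{A + \left(-6 + A\right)} = \frac{2 A}{-6 + 2 A}$)
$o{\left(11 \right)} 69 + J{\left(3,T \right)} = \frac{11}{-3 + 11} \cdot 69 - 1 = \frac{11}{8} \cdot 69 - 1 = \frac{759}{8} - 1 = \frac{751}{8}$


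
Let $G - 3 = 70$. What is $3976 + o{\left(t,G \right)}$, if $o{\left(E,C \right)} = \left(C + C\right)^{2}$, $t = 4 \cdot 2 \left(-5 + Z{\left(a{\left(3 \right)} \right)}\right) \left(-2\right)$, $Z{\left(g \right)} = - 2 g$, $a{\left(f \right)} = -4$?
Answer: $25292$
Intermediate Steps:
$G = 73$ ($G = 3 + 70 = 73$)
$t = -48$ ($t = 4 \cdot 2 \left(-5 - -8\right) \left(-2\right) = 4 \cdot 2 \left(-5 + 8\right) \left(-2\right) = 4 \cdot 2 \cdot 3 \left(-2\right) = 4 \cdot 6 \left(-2\right) = 24 \left(-2\right) = -48$)
$o{\left(E,C \right)} = 4 C^{2}$ ($o{\left(E,C \right)} = \left(2 C\right)^{2} = 4 C^{2}$)
$3976 + o{\left(t,G \right)} = 3976 + 4 \cdot 73^{2} = 3976 + 4 \cdot 5329 = 3976 + 21316 = 25292$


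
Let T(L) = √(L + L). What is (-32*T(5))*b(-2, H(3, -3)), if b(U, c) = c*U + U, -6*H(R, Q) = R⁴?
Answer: -800*√10 ≈ -2529.8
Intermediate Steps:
H(R, Q) = -R⁴/6
T(L) = √2*√L (T(L) = √(2*L) = √2*√L)
b(U, c) = U + U*c (b(U, c) = U*c + U = U + U*c)
(-32*T(5))*b(-2, H(3, -3)) = (-32*√2*√5)*(-2*(1 - ⅙*3⁴)) = (-32*√10)*(-2*(1 - ⅙*81)) = (-32*√10)*(-2*(1 - 27/2)) = (-32*√10)*(-2*(-25/2)) = -32*√10*25 = -800*√10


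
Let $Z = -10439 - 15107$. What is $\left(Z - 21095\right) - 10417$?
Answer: $-57058$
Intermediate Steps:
$Z = -25546$
$\left(Z - 21095\right) - 10417 = \left(-25546 - 21095\right) - 10417 = -46641 - 10417 = -57058$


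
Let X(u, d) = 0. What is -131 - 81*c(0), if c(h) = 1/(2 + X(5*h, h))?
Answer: -343/2 ≈ -171.50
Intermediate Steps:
c(h) = 1/2 (c(h) = 1/(2 + 0) = 1/2)
-131 - 81*c(0) = -131 - 81*1/2 = -131 - 81/2 = -343/2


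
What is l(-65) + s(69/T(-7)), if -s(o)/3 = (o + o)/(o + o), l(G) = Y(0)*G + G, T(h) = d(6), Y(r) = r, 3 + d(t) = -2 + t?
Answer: -68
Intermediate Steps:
d(t) = -5 + t (d(t) = -3 + (-2 + t) = -5 + t)
T(h) = 1 (T(h) = -5 + 6 = 1)
l(G) = G (l(G) = 0*G + G = 0 + G = G)
s(o) = -3 (s(o) = -3*(o + o)/(o + o) = -3*2*o/(2*o) = -3*2*o*1/(2*o) = -3*1 = -3)
l(-65) + s(69/T(-7)) = -65 - 3 = -68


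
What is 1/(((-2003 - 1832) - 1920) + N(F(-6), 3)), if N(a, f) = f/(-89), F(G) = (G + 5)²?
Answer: -89/512198 ≈ -0.00017376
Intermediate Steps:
F(G) = (5 + G)²
N(a, f) = -f/89 (N(a, f) = f*(-1/89) = -f/89)
1/(((-2003 - 1832) - 1920) + N(F(-6), 3)) = 1/(((-2003 - 1832) - 1920) - 1/89*3) = 1/((-3835 - 1920) - 3/89) = 1/(-5755 - 3/89) = 1/(-512198/89) = -89/512198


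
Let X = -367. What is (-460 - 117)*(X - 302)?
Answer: 386013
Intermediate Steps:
(-460 - 117)*(X - 302) = (-460 - 117)*(-367 - 302) = -577*(-669) = 386013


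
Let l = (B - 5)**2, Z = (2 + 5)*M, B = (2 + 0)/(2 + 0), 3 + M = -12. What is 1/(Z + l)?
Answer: -1/89 ≈ -0.011236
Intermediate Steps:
M = -15 (M = -3 - 12 = -15)
B = 1 (B = 2/2 = 2*(1/2) = 1)
Z = -105 (Z = (2 + 5)*(-15) = 7*(-15) = -105)
l = 16 (l = (1 - 5)**2 = (-4)**2 = 16)
1/(Z + l) = 1/(-105 + 16) = 1/(-89) = -1/89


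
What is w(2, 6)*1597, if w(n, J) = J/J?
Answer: 1597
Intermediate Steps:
w(n, J) = 1
w(2, 6)*1597 = 1*1597 = 1597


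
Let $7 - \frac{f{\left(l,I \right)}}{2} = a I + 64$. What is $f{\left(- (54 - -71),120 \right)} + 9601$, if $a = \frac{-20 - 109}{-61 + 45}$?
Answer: $7552$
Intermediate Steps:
$a = \frac{129}{16}$ ($a = - \frac{129}{-16} = \left(-129\right) \left(- \frac{1}{16}\right) = \frac{129}{16} \approx 8.0625$)
$f{\left(l,I \right)} = -114 - \frac{129 I}{8}$ ($f{\left(l,I \right)} = 14 - 2 \left(\frac{129 I}{16} + 64\right) = 14 - 2 \left(64 + \frac{129 I}{16}\right) = 14 - \left(128 + \frac{129 I}{8}\right) = -114 - \frac{129 I}{8}$)
$f{\left(- (54 - -71),120 \right)} + 9601 = \left(-114 - 1935\right) + 9601 = -2049 + 9601 = 7552$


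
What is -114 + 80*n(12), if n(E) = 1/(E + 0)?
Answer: -322/3 ≈ -107.33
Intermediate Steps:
n(E) = 1/E
-114 + 80*n(12) = -114 + 80/12 = -114 + 80*(1/12) = -114 + 20/3 = -322/3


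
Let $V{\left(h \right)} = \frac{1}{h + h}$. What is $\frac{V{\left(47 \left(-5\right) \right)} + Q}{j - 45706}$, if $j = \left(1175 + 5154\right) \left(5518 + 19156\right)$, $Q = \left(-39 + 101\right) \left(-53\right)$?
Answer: $- \frac{514807}{24458179600} \approx -2.1048 \cdot 10^{-5}$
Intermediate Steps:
$V{\left(h \right)} = \frac{1}{2 h}$
$Q = -3286$ ($Q = 62 \left(-53\right) = -3286$)
$j = 156161746$ ($j = 6329 \cdot 24674 = 156161746$)
$\frac{V{\left(47 \left(-5\right) \right)} + Q}{j - 45706} = \frac{\frac{1}{2 \cdot 47 \left(-5\right)} - 3286}{156161746 - 45706} = \frac{\frac{1}{2 \left(-235\right)} - 3286}{156116040} = \left(\frac{1}{2} \left(- \frac{1}{235}\right) - 3286\right) \frac{1}{156116040} = \left(- \frac{1}{470} - 3286\right) \frac{1}{156116040} = \left(- \frac{1544421}{470}\right) \frac{1}{156116040} = - \frac{514807}{24458179600}$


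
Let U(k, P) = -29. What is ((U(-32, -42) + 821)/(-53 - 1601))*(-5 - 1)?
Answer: 2376/827 ≈ 2.8730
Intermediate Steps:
((U(-32, -42) + 821)/(-53 - 1601))*(-5 - 1) = ((-29 + 821)/(-53 - 1601))*(-5 - 1) = (792/(-1654))*(-6) = (792*(-1/1654))*(-6) = -396/827*(-6) = 2376/827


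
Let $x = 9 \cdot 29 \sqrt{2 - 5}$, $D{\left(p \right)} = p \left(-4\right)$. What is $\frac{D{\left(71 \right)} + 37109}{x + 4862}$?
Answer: $\frac{179043150}{23843407} - \frac{9611325 i \sqrt{3}}{23843407} \approx 7.5091 - 0.69819 i$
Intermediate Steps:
$D{\left(p \right)} = - 4 p$
$x = 261 i \sqrt{3}$ ($x = 261 \sqrt{-3} = 261 i \sqrt{3} \approx 452.07 i$)
$\frac{D{\left(71 \right)} + 37109}{x + 4862} = \frac{\left(-4\right) 71 + 37109}{261 i \sqrt{3} + 4862} = \frac{-284 + 37109}{4862 + 261 i \sqrt{3}} = \frac{36825}{4862 + 261 i \sqrt{3}}$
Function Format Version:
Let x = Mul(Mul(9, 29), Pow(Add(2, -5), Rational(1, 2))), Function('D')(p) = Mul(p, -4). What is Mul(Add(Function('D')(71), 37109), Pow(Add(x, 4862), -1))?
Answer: Add(Rational(179043150, 23843407), Mul(Rational(-9611325, 23843407), I, Pow(3, Rational(1, 2)))) ≈ Add(7.5091, Mul(-0.69819, I))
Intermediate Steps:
Function('D')(p) = Mul(-4, p)
x = Mul(261, I, Pow(3, Rational(1, 2))) (x = Mul(261, Pow(-3, Rational(1, 2))) = Mul(261, Mul(I, Pow(3, Rational(1, 2)))) = Mul(261, I, Pow(3, Rational(1, 2))) ≈ Mul(452.07, I))
Mul(Add(Function('D')(71), 37109), Pow(Add(x, 4862), -1)) = Mul(Add(Mul(-4, 71), 37109), Pow(Add(Mul(261, I, Pow(3, Rational(1, 2))), 4862), -1)) = Mul(Add(-284, 37109), Pow(Add(4862, Mul(261, I, Pow(3, Rational(1, 2)))), -1)) = Mul(36825, Pow(Add(4862, Mul(261, I, Pow(3, Rational(1, 2)))), -1))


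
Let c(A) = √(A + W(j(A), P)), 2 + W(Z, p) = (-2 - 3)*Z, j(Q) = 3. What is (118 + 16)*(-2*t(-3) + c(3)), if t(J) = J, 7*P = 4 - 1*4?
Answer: 804 + 134*I*√14 ≈ 804.0 + 501.38*I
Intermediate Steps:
P = 0 (P = (4 - 1*4)/7 = (4 - 4)/7 = (⅐)*0 = 0)
W(Z, p) = -2 - 5*Z (W(Z, p) = -2 + (-2 - 3)*Z = -2 - 5*Z)
c(A) = √(-17 + A) (c(A) = √(A + (-2 - 5*3)) = √(A + (-2 - 15)) = √(A - 17) = √(-17 + A))
(118 + 16)*(-2*t(-3) + c(3)) = (118 + 16)*(-2*(-3) + √(-17 + 3)) = 134*(6 + √(-14)) = 134*(6 + I*√14) = 804 + 134*I*√14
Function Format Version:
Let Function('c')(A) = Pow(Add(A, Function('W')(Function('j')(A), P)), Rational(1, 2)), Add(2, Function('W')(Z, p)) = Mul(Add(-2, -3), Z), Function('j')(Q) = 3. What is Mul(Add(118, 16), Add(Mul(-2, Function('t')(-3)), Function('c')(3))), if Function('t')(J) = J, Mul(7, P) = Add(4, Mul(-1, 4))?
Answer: Add(804, Mul(134, I, Pow(14, Rational(1, 2)))) ≈ Add(804.00, Mul(501.38, I))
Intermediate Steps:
P = 0 (P = Mul(Rational(1, 7), Add(4, Mul(-1, 4))) = Mul(Rational(1, 7), Add(4, -4)) = Mul(Rational(1, 7), 0) = 0)
Function('W')(Z, p) = Add(-2, Mul(-5, Z)) (Function('W')(Z, p) = Add(-2, Mul(Add(-2, -3), Z)) = Add(-2, Mul(-5, Z)))
Function('c')(A) = Pow(Add(-17, A), Rational(1, 2)) (Function('c')(A) = Pow(Add(A, Add(-2, Mul(-5, 3))), Rational(1, 2)) = Pow(Add(A, Add(-2, -15)), Rational(1, 2)) = Pow(Add(A, -17), Rational(1, 2)) = Pow(Add(-17, A), Rational(1, 2)))
Mul(Add(118, 16), Add(Mul(-2, Function('t')(-3)), Function('c')(3))) = Mul(Add(118, 16), Add(Mul(-2, -3), Pow(Add(-17, 3), Rational(1, 2)))) = Mul(134, Add(6, Pow(-14, Rational(1, 2)))) = Mul(134, Add(6, Mul(I, Pow(14, Rational(1, 2))))) = Add(804, Mul(134, I, Pow(14, Rational(1, 2))))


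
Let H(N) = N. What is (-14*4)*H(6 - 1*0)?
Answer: -336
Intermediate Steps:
(-14*4)*H(6 - 1*0) = (-14*4)*(6 - 1*0) = -56*(6 + 0) = -56*6 = -336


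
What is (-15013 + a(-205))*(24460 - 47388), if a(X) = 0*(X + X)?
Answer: 344218064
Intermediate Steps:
a(X) = 0 (a(X) = 0*(2*X) = 0)
(-15013 + a(-205))*(24460 - 47388) = (-15013 + 0)*(24460 - 47388) = -15013*(-22928) = 344218064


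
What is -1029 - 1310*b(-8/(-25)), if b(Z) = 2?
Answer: -3649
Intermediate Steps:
-1029 - 1310*b(-8/(-25)) = -1029 - 1310*2 = -1029 - 2620 = -3649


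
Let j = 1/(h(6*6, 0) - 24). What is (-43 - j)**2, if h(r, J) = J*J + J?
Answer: 1062961/576 ≈ 1845.4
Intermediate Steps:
h(r, J) = J + J**2 (h(r, J) = J**2 + J = J + J**2)
j = -1/24 (j = 1/(0*(1 + 0) - 24) = 1/(0*1 - 24) = 1/(0 - 24) = 1/(-24) = -1/24 ≈ -0.041667)
(-43 - j)**2 = (-43 - 1*(-1/24))**2 = (-43 + 1/24)**2 = (-1031/24)**2 = 1062961/576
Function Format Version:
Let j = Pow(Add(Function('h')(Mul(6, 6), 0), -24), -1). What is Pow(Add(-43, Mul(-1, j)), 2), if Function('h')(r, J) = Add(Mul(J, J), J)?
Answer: Rational(1062961, 576) ≈ 1845.4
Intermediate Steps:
Function('h')(r, J) = Add(J, Pow(J, 2)) (Function('h')(r, J) = Add(Pow(J, 2), J) = Add(J, Pow(J, 2)))
j = Rational(-1, 24) (j = Pow(Add(Mul(0, Add(1, 0)), -24), -1) = Pow(Add(Mul(0, 1), -24), -1) = Pow(Add(0, -24), -1) = Pow(-24, -1) = Rational(-1, 24) ≈ -0.041667)
Pow(Add(-43, Mul(-1, j)), 2) = Pow(Add(-43, Mul(-1, Rational(-1, 24))), 2) = Pow(Add(-43, Rational(1, 24)), 2) = Pow(Rational(-1031, 24), 2) = Rational(1062961, 576)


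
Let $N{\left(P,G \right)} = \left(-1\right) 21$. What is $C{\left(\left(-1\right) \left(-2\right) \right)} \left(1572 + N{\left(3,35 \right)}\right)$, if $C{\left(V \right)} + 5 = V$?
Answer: $-4653$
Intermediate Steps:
$N{\left(P,G \right)} = -21$
$C{\left(V \right)} = -5 + V$
$C{\left(\left(-1\right) \left(-2\right) \right)} \left(1572 + N{\left(3,35 \right)}\right) = \left(-5 - -2\right) \left(1572 - 21\right) = \left(-5 + 2\right) 1551 = \left(-3\right) 1551 = -4653$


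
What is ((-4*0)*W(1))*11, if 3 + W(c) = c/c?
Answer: 0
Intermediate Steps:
W(c) = -2 (W(c) = -3 + c/c = -3 + 1 = -2)
((-4*0)*W(1))*11 = (-4*0*(-2))*11 = (0*(-2))*11 = 0*11 = 0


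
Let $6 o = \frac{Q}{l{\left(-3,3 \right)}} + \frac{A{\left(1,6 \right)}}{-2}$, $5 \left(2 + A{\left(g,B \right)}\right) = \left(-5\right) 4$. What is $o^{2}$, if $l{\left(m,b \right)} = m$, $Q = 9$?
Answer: $0$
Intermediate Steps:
$A{\left(g,B \right)} = -6$ ($A{\left(g,B \right)} = -2 + \frac{\left(-5\right) 4}{5} = -2 + \frac{1}{5} \left(-20\right) = -2 - 4 = -6$)
$o = 0$ ($o = \frac{\frac{9}{-3} - \frac{6}{-2}}{6} = \frac{9 \left(- \frac{1}{3}\right) - -3}{6} = \frac{-3 + 3}{6} = \frac{1}{6} \cdot 0 = 0$)
$o^{2} = 0^{2} = 0$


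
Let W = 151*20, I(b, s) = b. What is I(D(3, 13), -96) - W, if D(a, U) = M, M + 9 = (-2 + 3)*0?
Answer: -3029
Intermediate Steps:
M = -9 (M = -9 + (-2 + 3)*0 = -9 + 1*0 = -9 + 0 = -9)
D(a, U) = -9
W = 3020
I(D(3, 13), -96) - W = -9 - 1*3020 = -9 - 3020 = -3029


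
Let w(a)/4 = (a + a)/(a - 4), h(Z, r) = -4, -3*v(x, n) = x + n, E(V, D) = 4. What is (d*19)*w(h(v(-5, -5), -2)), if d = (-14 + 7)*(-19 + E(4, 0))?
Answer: 7980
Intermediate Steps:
v(x, n) = -n/3 - x/3 (v(x, n) = -(x + n)/3 = -(n + x)/3 = -n/3 - x/3)
w(a) = 8*a/(-4 + a) (w(a) = 4*((a + a)/(a - 4)) = 4*((2*a)/(-4 + a)) = 4*(2*a/(-4 + a)) = 8*a/(-4 + a))
d = 105 (d = (-14 + 7)*(-19 + 4) = -7*(-15) = 105)
(d*19)*w(h(v(-5, -5), -2)) = (105*19)*(8*(-4)/(-4 - 4)) = 1995*(8*(-4)/(-8)) = 1995*(8*(-4)*(-1/8)) = 1995*4 = 7980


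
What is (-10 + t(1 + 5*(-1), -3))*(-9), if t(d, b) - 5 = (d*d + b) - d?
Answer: -108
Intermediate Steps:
t(d, b) = 5 + b + d² - d (t(d, b) = 5 + ((d*d + b) - d) = 5 + ((d² + b) - d) = 5 + ((b + d²) - d) = 5 + (b + d² - d) = 5 + b + d² - d)
(-10 + t(1 + 5*(-1), -3))*(-9) = (-10 + (5 - 3 + (1 + 5*(-1))² - (1 + 5*(-1))))*(-9) = (-10 + (5 - 3 + (1 - 5)² - (1 - 5)))*(-9) = (-10 + (5 - 3 + (-4)² - 1*(-4)))*(-9) = (-10 + (5 - 3 + 16 + 4))*(-9) = (-10 + 22)*(-9) = 12*(-9) = -108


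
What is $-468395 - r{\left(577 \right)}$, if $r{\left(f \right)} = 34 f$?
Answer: $-488013$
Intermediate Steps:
$-468395 - r{\left(577 \right)} = -468395 - 34 \cdot 577 = -468395 - 19618 = -488013$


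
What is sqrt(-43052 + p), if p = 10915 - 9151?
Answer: 2*I*sqrt(10322) ≈ 203.19*I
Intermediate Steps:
p = 1764
sqrt(-43052 + p) = sqrt(-43052 + 1764) = sqrt(-41288) = 2*I*sqrt(10322)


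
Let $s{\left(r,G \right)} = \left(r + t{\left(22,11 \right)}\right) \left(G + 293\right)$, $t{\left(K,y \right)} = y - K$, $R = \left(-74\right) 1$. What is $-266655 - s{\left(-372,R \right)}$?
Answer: $-182778$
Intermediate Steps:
$R = -74$
$s{\left(r,G \right)} = \left(-11 + r\right) \left(293 + G\right)$ ($s{\left(r,G \right)} = \left(r + \left(11 - 22\right)\right) \left(G + 293\right) = \left(r + \left(11 - 22\right)\right) \left(293 + G\right) = \left(r - 11\right) \left(293 + G\right) = \left(-11 + r\right) \left(293 + G\right)$)
$-266655 - s{\left(-372,R \right)} = -266655 - \left(-3223 - -814 + 293 \left(-372\right) - -27528\right) = -266655 - \left(-3223 + 814 - 108996 + 27528\right) = -266655 - -83877 = -266655 + 83877 = -182778$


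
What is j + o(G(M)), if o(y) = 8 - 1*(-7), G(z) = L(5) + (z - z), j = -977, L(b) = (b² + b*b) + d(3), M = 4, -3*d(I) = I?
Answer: -962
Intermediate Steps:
d(I) = -I/3
L(b) = -1 + 2*b² (L(b) = (b² + b*b) - ⅓*3 = (b² + b²) - 1 = 2*b² - 1 = -1 + 2*b²)
G(z) = 49 (G(z) = (-1 + 2*5²) + (z - z) = (-1 + 2*25) + 0 = (-1 + 50) + 0 = 49 + 0 = 49)
o(y) = 15 (o(y) = 8 + 7 = 15)
j + o(G(M)) = -977 + 15 = -962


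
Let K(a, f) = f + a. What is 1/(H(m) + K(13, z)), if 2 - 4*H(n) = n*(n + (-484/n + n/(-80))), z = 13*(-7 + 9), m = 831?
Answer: -320/54502959 ≈ -5.8712e-6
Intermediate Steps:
z = 26 (z = 13*2 = 26)
K(a, f) = a + f
H(n) = 1/2 - n*(-484/n + 79*n/80)/4 (H(n) = 1/2 - n*(n + (-484/n + n/(-80)))/4 = 1/2 - n*(n + (-484/n + n*(-1/80)))/4 = 1/2 - n*(n + (-484/n - n/80))/4 = 1/2 - n*(-484/n + 79*n/80)/4)
1/(H(m) + K(13, z)) = 1/((243/2 - 79/320*831**2) + (13 + 26)) = 1/((243/2 - 79/320*690561) + 39) = 1/((243/2 - 54554319/320) + 39) = 1/(-54515439/320 + 39) = 1/(-54502959/320) = -320/54502959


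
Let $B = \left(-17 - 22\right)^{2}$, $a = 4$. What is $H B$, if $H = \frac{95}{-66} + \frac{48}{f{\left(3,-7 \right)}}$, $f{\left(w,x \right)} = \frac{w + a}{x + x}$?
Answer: $- \frac{3260517}{22} \approx -1.4821 \cdot 10^{5}$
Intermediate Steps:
$f{\left(w,x \right)} = \frac{4 + w}{2 x}$ ($f{\left(w,x \right)} = \frac{w + 4}{x + x} = \frac{4 + w}{2 x}$)
$H = - \frac{6431}{66}$ ($H = \frac{95}{-66} + \frac{48}{\frac{1}{2} \frac{1}{-7} \left(4 + 3\right)} = 95 \left(- \frac{1}{66}\right) + \frac{48}{\frac{1}{2} \left(- \frac{1}{7}\right) 7} = - \frac{95}{66} + \frac{48}{- \frac{1}{2}} = - \frac{95}{66} + 48 \left(-2\right) = - \frac{95}{66} - 96 = - \frac{6431}{66} \approx -97.439$)
$B = 1521$ ($B = \left(-39\right)^{2} = 1521$)
$H B = \left(- \frac{6431}{66}\right) 1521 = - \frac{3260517}{22}$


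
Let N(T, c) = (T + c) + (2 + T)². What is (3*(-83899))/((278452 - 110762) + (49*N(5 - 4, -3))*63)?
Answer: -251697/189299 ≈ -1.3296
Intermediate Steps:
N(T, c) = T + c + (2 + T)²
(3*(-83899))/((278452 - 110762) + (49*N(5 - 4, -3))*63) = (3*(-83899))/((278452 - 110762) + (49*((5 - 4) - 3 + (2 + (5 - 4))²))*63) = -251697/(167690 + (49*(1 - 3 + (2 + 1)²))*63) = -251697/(167690 + (49*(1 - 3 + 3²))*63) = -251697/(167690 + (49*(1 - 3 + 9))*63) = -251697/(167690 + (49*7)*63) = -251697/(167690 + 343*63) = -251697/(167690 + 21609) = -251697/189299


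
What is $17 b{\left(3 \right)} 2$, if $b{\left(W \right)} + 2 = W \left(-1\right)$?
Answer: $-170$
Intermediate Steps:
$b{\left(W \right)} = -2 - W$ ($b{\left(W \right)} = -2 + W \left(-1\right) = -2 - W$)
$17 b{\left(3 \right)} 2 = 17 \left(-2 - 3\right) 2 = 17 \left(-5\right) 2 = \left(-85\right) 2 = -170$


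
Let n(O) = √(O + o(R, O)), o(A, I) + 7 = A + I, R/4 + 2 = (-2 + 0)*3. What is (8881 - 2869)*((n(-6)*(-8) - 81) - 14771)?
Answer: -89290224 - 48096*I*√51 ≈ -8.929e+7 - 3.4347e+5*I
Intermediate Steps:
R = -32 (R = -8 + 4*((-2 + 0)*3) = -8 + 4*(-2*3) = -8 + 4*(-6) = -8 - 24 = -32)
o(A, I) = -7 + A + I (o(A, I) = -7 + (A + I) = -7 + A + I)
n(O) = √(-39 + 2*O) (n(O) = √(O + (-7 - 32 + O)) = √(O + (-39 + O)) = √(-39 + 2*O))
(8881 - 2869)*((n(-6)*(-8) - 81) - 14771) = (8881 - 2869)*((√(-39 + 2*(-6))*(-8) - 81) - 14771) = 6012*((√(-39 - 12)*(-8) - 81) - 14771) = 6012*((√(-51)*(-8) - 81) - 14771) = 6012*(((I*√51)*(-8) - 81) - 14771) = 6012*((-8*I*√51 - 81) - 14771) = 6012*((-81 - 8*I*√51) - 14771) = 6012*(-14852 - 8*I*√51) = -89290224 - 48096*I*√51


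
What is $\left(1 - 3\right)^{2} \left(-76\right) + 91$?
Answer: $-213$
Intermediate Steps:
$\left(1 - 3\right)^{2} \left(-76\right) + 91 = \left(-2\right)^{2} \left(-76\right) + 91 = 4 \left(-76\right) + 91 = -304 + 91 = -213$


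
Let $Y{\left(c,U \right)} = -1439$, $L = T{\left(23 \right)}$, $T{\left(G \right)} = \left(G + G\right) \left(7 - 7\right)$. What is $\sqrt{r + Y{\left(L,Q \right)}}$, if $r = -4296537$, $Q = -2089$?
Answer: $2 i \sqrt{1074494} \approx 2073.2 i$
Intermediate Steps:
$T{\left(G \right)} = 0$ ($T{\left(G \right)} = 2 G 0 = 0$)
$L = 0$
$\sqrt{r + Y{\left(L,Q \right)}} = \sqrt{-4296537 - 1439} = \sqrt{-4297976} = 2 i \sqrt{1074494}$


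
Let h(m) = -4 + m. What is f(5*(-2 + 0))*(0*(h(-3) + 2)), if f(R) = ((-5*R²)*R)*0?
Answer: 0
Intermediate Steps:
f(R) = 0 (f(R) = -5*R³*0 = 0)
f(5*(-2 + 0))*(0*(h(-3) + 2)) = 0*(0*((-4 - 3) + 2)) = 0*(0*(-7 + 2)) = 0*(0*(-5)) = 0*0 = 0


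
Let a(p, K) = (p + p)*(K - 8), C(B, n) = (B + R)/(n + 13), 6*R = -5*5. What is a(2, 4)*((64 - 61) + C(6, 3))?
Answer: -299/6 ≈ -49.833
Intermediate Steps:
R = -25/6 (R = (-5*5)/6 = (1/6)*(-25) = -25/6 ≈ -4.1667)
C(B, n) = (-25/6 + B)/(13 + n) (C(B, n) = (B - 25/6)/(n + 13) = (-25/6 + B)/(13 + n))
a(p, K) = 2*p*(-8 + K) (a(p, K) = (2*p)*(-8 + K) = 2*p*(-8 + K))
a(2, 4)*((64 - 61) + C(6, 3)) = (2*2*(-8 + 4))*((64 - 61) + (-25/6 + 6)/(13 + 3)) = (2*2*(-4))*(3 + (11/6)/16) = -16*(3 + (1/16)*(11/6)) = -16*(3 + 11/96) = -16*299/96 = -299/6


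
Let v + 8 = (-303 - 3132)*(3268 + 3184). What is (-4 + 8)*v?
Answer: -88650512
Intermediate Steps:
v = -22162628 (v = -8 + (-303 - 3132)*(3268 + 3184) = -8 - 3435*6452 = -8 - 22162620 = -22162628)
(-4 + 8)*v = (-4 + 8)*(-22162628) = 4*(-22162628) = -88650512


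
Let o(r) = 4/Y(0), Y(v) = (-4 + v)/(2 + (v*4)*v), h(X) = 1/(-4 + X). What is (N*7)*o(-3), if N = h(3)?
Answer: 14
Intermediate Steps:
N = -1 (N = 1/(-4 + 3) = 1/(-1) = -1)
Y(v) = (-4 + v)/(2 + 4*v²) (Y(v) = (-4 + v)/(2 + (4*v)*v) = (-4 + v)/(2 + 4*v²))
o(r) = -2 (o(r) = 4/(((-4 + 0)/(2*(1 + 2*0²)))) = 4/(((½)*(-4)/(1 + 2*0))) = 4/(((½)*(-4)/(1 + 0))) = 4/(((½)*(-4)/1)) = 4/(((½)*1*(-4))) = 4/(-2) = 4*(-½) = -2)
(N*7)*o(-3) = -1*7*(-2) = -7*(-2) = 14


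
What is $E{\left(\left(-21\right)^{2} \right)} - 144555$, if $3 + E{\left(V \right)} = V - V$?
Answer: $-144558$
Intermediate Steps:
$E{\left(V \right)} = -3$ ($E{\left(V \right)} = -3 + \left(V - V\right) = -3 + 0 = -3$)
$E{\left(\left(-21\right)^{2} \right)} - 144555 = -3 - 144555 = -144558$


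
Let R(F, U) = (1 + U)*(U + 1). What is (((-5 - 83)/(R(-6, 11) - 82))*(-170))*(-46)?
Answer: -344080/31 ≈ -11099.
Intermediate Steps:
R(F, U) = (1 + U)**2 (R(F, U) = (1 + U)*(1 + U) = (1 + U)**2)
(((-5 - 83)/(R(-6, 11) - 82))*(-170))*(-46) = (((-5 - 83)/((1 + 11)**2 - 82))*(-170))*(-46) = (-88/(12**2 - 82)*(-170))*(-46) = (-88/(144 - 82)*(-170))*(-46) = (-88/62*(-170))*(-46) = (-88*1/62*(-170))*(-46) = -44/31*(-170)*(-46) = (7480/31)*(-46) = -344080/31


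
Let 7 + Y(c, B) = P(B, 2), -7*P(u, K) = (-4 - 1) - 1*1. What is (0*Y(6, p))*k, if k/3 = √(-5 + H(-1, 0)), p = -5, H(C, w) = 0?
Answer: 0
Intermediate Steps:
P(u, K) = 6/7 (P(u, K) = -((-4 - 1) - 1*1)/7 = -(-5 - 1)/7 = -⅐*(-6) = 6/7)
Y(c, B) = -43/7 (Y(c, B) = -7 + 6/7 = -43/7)
k = 3*I*√5 (k = 3*√(-5 + 0) = 3*√(-5) = 3*(I*√5) = 3*I*√5 ≈ 6.7082*I)
(0*Y(6, p))*k = (0*(-43/7))*(3*I*√5) = 0*(3*I*√5) = 0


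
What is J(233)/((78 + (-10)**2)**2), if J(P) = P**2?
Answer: 54289/31684 ≈ 1.7135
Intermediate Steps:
J(233)/((78 + (-10)**2)**2) = 233**2/((78 + (-10)**2)**2) = 54289/((78 + 100)**2) = 54289/(178**2) = 54289/31684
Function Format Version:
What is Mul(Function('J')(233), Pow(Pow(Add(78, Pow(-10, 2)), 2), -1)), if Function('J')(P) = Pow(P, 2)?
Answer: Rational(54289, 31684) ≈ 1.7135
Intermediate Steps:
Mul(Function('J')(233), Pow(Pow(Add(78, Pow(-10, 2)), 2), -1)) = Mul(Pow(233, 2), Pow(Pow(Add(78, Pow(-10, 2)), 2), -1)) = Mul(54289, Pow(Pow(Add(78, 100), 2), -1)) = Mul(54289, Pow(Pow(178, 2), -1)) = Mul(54289, Pow(31684, -1)) = Mul(54289, Rational(1, 31684)) = Rational(54289, 31684)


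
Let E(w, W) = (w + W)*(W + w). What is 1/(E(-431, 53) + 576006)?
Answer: 1/718890 ≈ 1.3910e-6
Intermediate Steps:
E(w, W) = (W + w)**2 (E(w, W) = (W + w)*(W + w) = (W + w)**2)
1/(E(-431, 53) + 576006) = 1/((53 - 431)**2 + 576006) = 1/((-378)**2 + 576006) = 1/(142884 + 576006) = 1/718890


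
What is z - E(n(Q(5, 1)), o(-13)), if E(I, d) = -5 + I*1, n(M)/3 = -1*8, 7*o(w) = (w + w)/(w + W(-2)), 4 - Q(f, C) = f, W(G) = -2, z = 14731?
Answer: 14760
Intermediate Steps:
Q(f, C) = 4 - f
o(w) = 2*w/(7*(-2 + w)) (o(w) = ((w + w)/(w - 2))/7 = ((2*w)/(-2 + w))/7 = (2*w/(-2 + w))/7 = 2*w/(7*(-2 + w)))
n(M) = -24 (n(M) = 3*(-1*8) = 3*(-8) = -24)
E(I, d) = -5 + I
z - E(n(Q(5, 1)), o(-13)) = 14731 - (-5 - 24) = 14731 - 1*(-29) = 14731 + 29 = 14760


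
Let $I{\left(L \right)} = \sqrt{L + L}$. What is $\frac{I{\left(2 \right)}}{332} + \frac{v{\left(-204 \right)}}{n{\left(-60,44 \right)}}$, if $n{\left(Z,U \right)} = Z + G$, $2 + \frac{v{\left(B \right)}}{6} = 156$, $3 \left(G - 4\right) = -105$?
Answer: $- \frac{21899}{2158} \approx -10.148$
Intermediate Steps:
$G = -31$ ($G = 4 + \frac{1}{3} \left(-105\right) = 4 - 35 = -31$)
$v{\left(B \right)} = 924$ ($v{\left(B \right)} = -12 + 6 \cdot 156 = -12 + 936 = 924$)
$I{\left(L \right)} = \sqrt{2} \sqrt{L}$ ($I{\left(L \right)} = \sqrt{2 L} = \sqrt{2} \sqrt{L}$)
$n{\left(Z,U \right)} = -31 + Z$ ($n{\left(Z,U \right)} = Z - 31 = -31 + Z$)
$\frac{I{\left(2 \right)}}{332} + \frac{v{\left(-204 \right)}}{n{\left(-60,44 \right)}} = \frac{\sqrt{2} \sqrt{2}}{332} + \frac{924}{-31 - 60} = 2 \cdot \frac{1}{332} + \frac{924}{-91} = \frac{1}{166} + 924 \left(- \frac{1}{91}\right) = \frac{1}{166} - \frac{132}{13} = - \frac{21899}{2158}$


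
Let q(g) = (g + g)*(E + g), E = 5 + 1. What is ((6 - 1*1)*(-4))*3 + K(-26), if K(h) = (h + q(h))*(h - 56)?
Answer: -83208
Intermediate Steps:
E = 6
q(g) = 2*g*(6 + g) (q(g) = (g + g)*(6 + g) = (2*g)*(6 + g) = 2*g*(6 + g))
K(h) = (-56 + h)*(h + 2*h*(6 + h)) (K(h) = (h + 2*h*(6 + h))*(h - 56) = (h + 2*h*(6 + h))*(-56 + h) = (-56 + h)*(h + 2*h*(6 + h)))
((6 - 1*1)*(-4))*3 + K(-26) = ((6 - 1*1)*(-4))*3 - 26*(-728 - 99*(-26) + 2*(-26)**2) = ((6 - 1)*(-4))*3 - 26*(-728 + 2574 + 2*676) = (5*(-4))*3 - 26*(-728 + 2574 + 1352) = -20*3 - 26*3198 = -60 - 83148 = -83208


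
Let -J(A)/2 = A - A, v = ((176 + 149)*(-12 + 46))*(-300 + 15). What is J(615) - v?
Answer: 3149250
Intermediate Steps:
v = -3149250 (v = (325*34)*(-285) = 11050*(-285) = -3149250)
J(A) = 0 (J(A) = -2*(A - A) = -2*0 = 0)
J(615) - v = 0 - 1*(-3149250) = 0 + 3149250 = 3149250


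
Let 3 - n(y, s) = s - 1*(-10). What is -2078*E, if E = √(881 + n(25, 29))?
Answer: -27014*√5 ≈ -60405.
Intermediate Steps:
n(y, s) = -7 - s (n(y, s) = 3 - (s - 1*(-10)) = 3 - (s + 10) = 3 - (10 + s) = 3 + (-10 - s) = -7 - s)
E = 13*√5 (E = √(881 + (-7 - 1*29)) = √(881 + (-7 - 29)) = √(881 - 36) = √845 = 13*√5 ≈ 29.069)
-2078*E = -27014*√5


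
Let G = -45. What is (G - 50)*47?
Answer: -4465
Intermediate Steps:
(G - 50)*47 = (-45 - 50)*47 = -95*47 = -4465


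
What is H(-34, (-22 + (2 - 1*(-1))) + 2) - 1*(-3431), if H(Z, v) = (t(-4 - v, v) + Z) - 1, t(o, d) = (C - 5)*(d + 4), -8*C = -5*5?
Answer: 27363/8 ≈ 3420.4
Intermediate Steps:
C = 25/8 (C = -(-5)*5/8 = -⅛*(-25) = 25/8 ≈ 3.1250)
t(o, d) = -15/2 - 15*d/8 (t(o, d) = (25/8 - 5)*(d + 4) = -15*(4 + d)/8 = -15/2 - 15*d/8)
H(Z, v) = -17/2 + Z - 15*v/8 (H(Z, v) = ((-15/2 - 15*v/8) + Z) - 1 = (-15/2 + Z - 15*v/8) - 1 = -17/2 + Z - 15*v/8)
H(-34, (-22 + (2 - 1*(-1))) + 2) - 1*(-3431) = (-17/2 - 34 - 15*((-22 + (2 - 1*(-1))) + 2)/8) - 1*(-3431) = (-17/2 - 34 - 15*((-22 + (2 + 1)) + 2)/8) + 3431 = (-17/2 - 34 - 15*((-22 + 3) + 2)/8) + 3431 = (-17/2 - 34 - 15*(-19 + 2)/8) + 3431 = (-17/2 - 34 - 15/8*(-17)) + 3431 = (-17/2 - 34 + 255/8) + 3431 = -85/8 + 3431 = 27363/8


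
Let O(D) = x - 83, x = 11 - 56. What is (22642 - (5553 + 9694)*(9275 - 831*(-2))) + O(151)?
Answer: -166733925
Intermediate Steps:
x = -45
O(D) = -128 (O(D) = -45 - 83 = -128)
(22642 - (5553 + 9694)*(9275 - 831*(-2))) + O(151) = (22642 - (5553 + 9694)*(9275 - 831*(-2))) - 128 = (22642 - 15247*(9275 + 1662)) - 128 = (22642 - 15247*10937) - 128 = (22642 - 1*166756439) - 128 = (22642 - 166756439) - 128 = -166733797 - 128 = -166733925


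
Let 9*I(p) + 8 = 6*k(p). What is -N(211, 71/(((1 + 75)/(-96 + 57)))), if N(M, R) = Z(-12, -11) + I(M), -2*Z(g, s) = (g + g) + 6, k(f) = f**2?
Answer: -267199/9 ≈ -29689.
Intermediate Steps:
Z(g, s) = -3 - g (Z(g, s) = -((g + g) + 6)/2 = -(2*g + 6)/2 = -(6 + 2*g)/2 = -3 - g)
I(p) = -8/9 + 2*p**2/3 (I(p) = -8/9 + (6*p**2)/9 = -8/9 + 2*p**2/3)
N(M, R) = 73/9 + 2*M**2/3 (N(M, R) = (-3 - 1*(-12)) + (-8/9 + 2*M**2/3) = (-3 + 12) + (-8/9 + 2*M**2/3) = 9 + (-8/9 + 2*M**2/3) = 73/9 + 2*M**2/3)
-N(211, 71/(((1 + 75)/(-96 + 57)))) = -(73/9 + (2/3)*211**2) = -(73/9 + (2/3)*44521) = -(73/9 + 89042/3) = -1*267199/9 = -267199/9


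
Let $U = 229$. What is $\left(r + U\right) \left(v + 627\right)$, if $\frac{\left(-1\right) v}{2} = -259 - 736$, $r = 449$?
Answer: $1774326$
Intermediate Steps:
$v = 1990$ ($v = - 2 \left(-259 - 736\right) = \left(-2\right) \left(-995\right) = 1990$)
$\left(r + U\right) \left(v + 627\right) = \left(449 + 229\right) \left(1990 + 627\right) = 678 \cdot 2617 = 1774326$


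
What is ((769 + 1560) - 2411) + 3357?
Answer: 3275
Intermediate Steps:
((769 + 1560) - 2411) + 3357 = (2329 - 2411) + 3357 = -82 + 3357 = 3275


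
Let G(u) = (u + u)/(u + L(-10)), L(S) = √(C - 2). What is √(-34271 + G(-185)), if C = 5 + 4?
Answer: √(-6339765 + 34271*√7)/√(185 - √7) ≈ 185.12*I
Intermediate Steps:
C = 9
L(S) = √7 (L(S) = √(9 - 2) = √7)
G(u) = 2*u/(u + √7) (G(u) = (u + u)/(u + √7) = (2*u)/(u + √7) = 2*u/(u + √7))
√(-34271 + G(-185)) = √(-34271 + 2*(-185)/(-185 + √7)) = √(-34271 - 370/(-185 + √7))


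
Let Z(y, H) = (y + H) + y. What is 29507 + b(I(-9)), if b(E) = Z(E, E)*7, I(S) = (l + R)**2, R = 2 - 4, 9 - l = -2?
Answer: 31208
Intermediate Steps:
l = 11 (l = 9 - 1*(-2) = 9 + 2 = 11)
R = -2
Z(y, H) = H + 2*y (Z(y, H) = (H + y) + y = H + 2*y)
I(S) = 81 (I(S) = (11 - 2)**2 = 9**2 = 81)
b(E) = 21*E (b(E) = (E + 2*E)*7 = (3*E)*7 = 21*E)
29507 + b(I(-9)) = 29507 + 21*81 = 29507 + 1701 = 31208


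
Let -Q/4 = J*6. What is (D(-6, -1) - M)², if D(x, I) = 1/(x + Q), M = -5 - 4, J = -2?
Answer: 143641/1764 ≈ 81.429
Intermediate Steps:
M = -9
Q = 48 (Q = -(-8)*6 = -4*(-12) = 48)
D(x, I) = 1/(48 + x) (D(x, I) = 1/(x + 48) = 1/(48 + x))
(D(-6, -1) - M)² = (1/(48 - 6) - 1*(-9))² = (1/42 + 9)² = (379/42)² = 143641/1764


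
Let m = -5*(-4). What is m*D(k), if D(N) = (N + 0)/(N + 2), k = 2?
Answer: 10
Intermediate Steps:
D(N) = N/(2 + N)
m = 20
m*D(k) = 20*(2/(2 + 2)) = 20*(2/4) = 20*(2*(1/4)) = 20*(1/2) = 10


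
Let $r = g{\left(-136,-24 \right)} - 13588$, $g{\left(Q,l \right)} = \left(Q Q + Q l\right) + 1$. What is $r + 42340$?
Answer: $50513$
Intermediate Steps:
$g{\left(Q,l \right)} = 1 + Q^{2} + Q l$ ($g{\left(Q,l \right)} = \left(Q^{2} + Q l\right) + 1 = 1 + Q^{2} + Q l$)
$r = 8173$ ($r = \left(1 + \left(-136\right)^{2} - -3264\right) - 13588 = \left(1 + 18496 + 3264\right) - 13588 = 21761 - 13588 = 8173$)
$r + 42340 = 8173 + 42340 = 50513$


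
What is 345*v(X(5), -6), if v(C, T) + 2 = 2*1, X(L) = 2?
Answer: 0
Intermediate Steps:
v(C, T) = 0 (v(C, T) = -2 + 2*1 = -2 + 2 = 0)
345*v(X(5), -6) = 345*0 = 0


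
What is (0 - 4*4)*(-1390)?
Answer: 22240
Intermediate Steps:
(0 - 4*4)*(-1390) = (0 - 16)*(-1390) = -16*(-1390) = 22240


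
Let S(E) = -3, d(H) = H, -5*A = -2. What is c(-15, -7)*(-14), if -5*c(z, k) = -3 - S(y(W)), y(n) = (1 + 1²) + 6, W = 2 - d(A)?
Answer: 0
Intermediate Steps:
A = ⅖ (A = -⅕*(-2) = ⅖ ≈ 0.40000)
W = 8/5 (W = 2 - 1*⅖ = 2 - ⅖ = 8/5 ≈ 1.6000)
y(n) = 8 (y(n) = (1 + 1) + 6 = 2 + 6 = 8)
c(z, k) = 0 (c(z, k) = -(-3 - 1*(-3))/5 = -(-3 + 3)/5 = -⅕*0 = 0)
c(-15, -7)*(-14) = 0*(-14) = 0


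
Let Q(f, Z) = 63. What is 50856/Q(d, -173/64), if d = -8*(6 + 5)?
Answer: 16952/21 ≈ 807.24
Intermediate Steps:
d = -88 (d = -8*11 = -88)
50856/Q(d, -173/64) = 50856/63 = 50856*(1/63) = 16952/21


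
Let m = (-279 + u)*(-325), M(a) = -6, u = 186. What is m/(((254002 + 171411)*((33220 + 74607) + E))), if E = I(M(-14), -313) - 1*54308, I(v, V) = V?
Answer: 975/730145938 ≈ 1.3353e-6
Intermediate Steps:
E = -54621 (E = -313 - 1*54308 = -313 - 54308 = -54621)
m = 30225 (m = (-279 + 186)*(-325) = -93*(-325) = 30225)
m/(((254002 + 171411)*((33220 + 74607) + E))) = 30225/(((254002 + 171411)*((33220 + 74607) - 54621))) = 30225/((425413*(107827 - 54621))) = 30225/((425413*53206)) = 30225/22634524078 = 30225*(1/22634524078) = 975/730145938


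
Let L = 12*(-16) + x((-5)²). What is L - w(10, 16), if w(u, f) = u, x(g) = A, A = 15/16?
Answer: -3217/16 ≈ -201.06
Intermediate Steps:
A = 15/16 (A = 15*(1/16) = 15/16 ≈ 0.93750)
x(g) = 15/16
L = -3057/16 (L = 12*(-16) + 15/16 = -192 + 15/16 = -3057/16 ≈ -191.06)
L - w(10, 16) = -3057/16 - 1*10 = -3057/16 - 10 = -3217/16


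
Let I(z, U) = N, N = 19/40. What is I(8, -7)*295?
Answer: 1121/8 ≈ 140.13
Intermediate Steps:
N = 19/40 (N = 19*(1/40) = 19/40 ≈ 0.47500)
I(z, U) = 19/40
I(8, -7)*295 = (19/40)*295 = 1121/8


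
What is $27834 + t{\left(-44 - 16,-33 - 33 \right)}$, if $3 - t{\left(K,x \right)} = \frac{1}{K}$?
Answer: $\frac{1670221}{60} \approx 27837.0$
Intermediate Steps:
$t{\left(K,x \right)} = 3 - \frac{1}{K}$
$27834 + t{\left(-44 - 16,-33 - 33 \right)} = 27834 + \left(3 - \frac{1}{-44 - 16}\right) = 27834 + \left(3 - \frac{1}{-60}\right) = 27834 + \left(3 - - \frac{1}{60}\right) = 27834 + \left(3 + \frac{1}{60}\right) = 27834 + \frac{181}{60} = \frac{1670221}{60}$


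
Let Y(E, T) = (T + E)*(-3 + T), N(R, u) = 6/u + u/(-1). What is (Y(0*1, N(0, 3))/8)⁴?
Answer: 1/16 ≈ 0.062500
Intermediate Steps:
N(R, u) = -u + 6/u (N(R, u) = 6/u + u*(-1) = 6/u - u = -u + 6/u)
Y(E, T) = (-3 + T)*(E + T) (Y(E, T) = (E + T)*(-3 + T) = (-3 + T)*(E + T))
(Y(0*1, N(0, 3))/8)⁴ = (((-1*3 + 6/3)² - 0 - 3*(-1*3 + 6/3) + (0*1)*(-1*3 + 6/3))/8)⁴ = (((-3 + 6*(⅓))² - 3*0 - 3*(-3 + 6*(⅓)) + 0*(-3 + 6*(⅓)))*(⅛))⁴ = (((-3 + 2)² + 0 - 3*(-3 + 2) + 0*(-3 + 2))*(⅛))⁴ = (((-1)² + 0 - 3*(-1) + 0*(-1))*(⅛))⁴ = ((1 + 0 + 3 + 0)*(⅛))⁴ = (4*(⅛))⁴ = (½)⁴ = 1/16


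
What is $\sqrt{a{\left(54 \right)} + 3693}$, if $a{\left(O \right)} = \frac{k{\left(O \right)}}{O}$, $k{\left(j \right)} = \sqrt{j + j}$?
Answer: $\frac{\sqrt{33237 + \sqrt{3}}}{3} \approx 60.772$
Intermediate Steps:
$k{\left(j \right)} = \sqrt{2} \sqrt{j}$ ($k{\left(j \right)} = \sqrt{2 j} = \sqrt{2} \sqrt{j}$)
$a{\left(O \right)} = \frac{\sqrt{2}}{\sqrt{O}}$ ($a{\left(O \right)} = \frac{\sqrt{2} \sqrt{O}}{O} = \frac{\sqrt{2}}{\sqrt{O}}$)
$\sqrt{a{\left(54 \right)} + 3693} = \sqrt{\frac{\sqrt{2}}{3 \sqrt{6}} + 3693} = \sqrt{\sqrt{2} \frac{\sqrt{6}}{18} + 3693} = \sqrt{\frac{\sqrt{3}}{9} + 3693} = \sqrt{3693 + \frac{\sqrt{3}}{9}}$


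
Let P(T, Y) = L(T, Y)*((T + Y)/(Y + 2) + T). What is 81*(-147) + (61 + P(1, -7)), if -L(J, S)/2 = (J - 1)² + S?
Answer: -59076/5 ≈ -11815.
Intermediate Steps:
L(J, S) = -2*S - 2*(-1 + J)² (L(J, S) = -2*((J - 1)² + S) = -2*((-1 + J)² + S) = -2*(S + (-1 + J)²) = -2*S - 2*(-1 + J)²)
P(T, Y) = (T + (T + Y)/(2 + Y))*(-2*Y - 2*(-1 + T)²) (P(T, Y) = (-2*Y - 2*(-1 + T)²)*((T + Y)/(Y + 2) + T) = (-2*Y - 2*(-1 + T)²)*((T + Y)/(2 + Y) + T) = (-2*Y - 2*(-1 + T)²)*(T + (T + Y)/(2 + Y)) = (T + (T + Y)/(2 + Y))*(-2*Y - 2*(-1 + T)²))
81*(-147) + (61 + P(1, -7)) = 81*(-147) + (61 - 2*(-7 + (-1 + 1)²)*(-7 + 3*1 + 1*(-7))/(2 - 7)) = -11907 + (61 - 2*(-7 + 0²)*(-7 + 3 - 7)/(-5)) = -11907 + (61 - 2*(-⅕)*(-7 + 0)*(-11)) = -11907 + (61 - 2*(-⅕)*(-7)*(-11)) = -11907 + (61 + 154/5) = -11907 + 459/5 = -59076/5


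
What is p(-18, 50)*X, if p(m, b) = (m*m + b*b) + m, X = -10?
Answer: -28060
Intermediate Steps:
p(m, b) = m + b² + m² (p(m, b) = (m² + b²) + m = (b² + m²) + m = m + b² + m²)
p(-18, 50)*X = (-18 + 50² + (-18)²)*(-10) = (-18 + 2500 + 324)*(-10) = 2806*(-10) = -28060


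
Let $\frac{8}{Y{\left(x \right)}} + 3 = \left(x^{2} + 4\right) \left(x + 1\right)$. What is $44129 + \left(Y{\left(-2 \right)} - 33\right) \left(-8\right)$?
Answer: $\frac{488387}{11} \approx 44399.0$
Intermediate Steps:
$Y{\left(x \right)} = \frac{8}{-3 + \left(1 + x\right) \left(4 + x^{2}\right)}$ ($Y{\left(x \right)} = \frac{8}{-3 + \left(x^{2} + 4\right) \left(x + 1\right)} = \frac{8}{-3 + \left(4 + x^{2}\right) \left(1 + x\right)} = \frac{8}{-3 + \left(1 + x\right) \left(4 + x^{2}\right)}$)
$44129 + \left(Y{\left(-2 \right)} - 33\right) \left(-8\right) = 44129 + \left(\frac{8}{1 + \left(-2\right)^{2} + \left(-2\right)^{3} + 4 \left(-2\right)} - 33\right) \left(-8\right) = 44129 + \left(\frac{8}{1 + 4 - 8 - 8} - 33\right) \left(-8\right) = 44129 + \left(\frac{8}{-11} - 33\right) \left(-8\right) = 44129 + \left(8 \left(- \frac{1}{11}\right) - 33\right) \left(-8\right) = 44129 + \left(- \frac{8}{11} - 33\right) \left(-8\right) = 44129 - - \frac{2968}{11} = 44129 + \frac{2968}{11} = \frac{488387}{11}$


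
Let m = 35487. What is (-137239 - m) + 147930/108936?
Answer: -3135988601/18156 ≈ -1.7272e+5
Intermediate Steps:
(-137239 - m) + 147930/108936 = (-137239 - 1*35487) + 147930/108936 = (-137239 - 35487) + 147930*(1/108936) = -172726 + 24655/18156 = -3135988601/18156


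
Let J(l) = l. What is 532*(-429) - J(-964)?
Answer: -227264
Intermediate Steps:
532*(-429) - J(-964) = 532*(-429) - 1*(-964) = -228228 + 964 = -227264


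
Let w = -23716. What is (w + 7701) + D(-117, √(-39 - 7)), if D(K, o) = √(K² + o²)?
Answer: -16015 + √13643 ≈ -15898.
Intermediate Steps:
(w + 7701) + D(-117, √(-39 - 7)) = (-23716 + 7701) + √((-117)² + (√(-39 - 7))²) = -16015 + √(13689 + (√(-46))²) = -16015 + √(13689 + (I*√46)²) = -16015 + √(13689 - 46) = -16015 + √13643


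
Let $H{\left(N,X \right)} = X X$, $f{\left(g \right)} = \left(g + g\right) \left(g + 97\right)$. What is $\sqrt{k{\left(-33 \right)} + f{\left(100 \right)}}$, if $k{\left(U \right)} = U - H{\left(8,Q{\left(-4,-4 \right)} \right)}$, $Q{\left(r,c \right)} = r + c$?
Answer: $3 \sqrt{4367} \approx 198.25$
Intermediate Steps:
$Q{\left(r,c \right)} = c + r$
$f{\left(g \right)} = 2 g \left(97 + g\right)$
$H{\left(N,X \right)} = X^{2}$
$k{\left(U \right)} = -64 + U$ ($k{\left(U \right)} = U - \left(-4 - 4\right)^{2} = U - \left(-8\right)^{2} = U - 64 = -64 + U$)
$\sqrt{k{\left(-33 \right)} + f{\left(100 \right)}} = \sqrt{\left(-64 - 33\right) + 2 \cdot 100 \left(97 + 100\right)} = \sqrt{-97 + 2 \cdot 100 \cdot 197} = \sqrt{-97 + 39400} = \sqrt{39303} = 3 \sqrt{4367}$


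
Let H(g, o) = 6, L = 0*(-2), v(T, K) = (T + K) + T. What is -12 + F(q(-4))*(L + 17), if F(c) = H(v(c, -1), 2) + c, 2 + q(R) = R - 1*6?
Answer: -114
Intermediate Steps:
v(T, K) = K + 2*T (v(T, K) = (K + T) + T = K + 2*T)
q(R) = -8 + R (q(R) = -2 + (R - 1*6) = -2 + (R - 6) = -2 + (-6 + R) = -8 + R)
L = 0
F(c) = 6 + c
-12 + F(q(-4))*(L + 17) = -12 + (6 + (-8 - 4))*(0 + 17) = -12 + (6 - 12)*17 = -12 - 6*17 = -12 - 102 = -114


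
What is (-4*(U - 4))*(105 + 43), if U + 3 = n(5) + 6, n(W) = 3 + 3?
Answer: -2960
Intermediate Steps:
n(W) = 6
U = 9 (U = -3 + (6 + 6) = -3 + 12 = 9)
(-4*(U - 4))*(105 + 43) = (-4*(9 - 4))*(105 + 43) = -4*5*148 = -20*148 = -2960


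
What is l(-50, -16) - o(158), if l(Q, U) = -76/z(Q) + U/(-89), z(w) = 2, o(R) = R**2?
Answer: -2225162/89 ≈ -25002.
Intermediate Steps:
l(Q, U) = -38 - U/89 (l(Q, U) = -76/2 + U/(-89) = -76*1/2 + U*(-1/89) = -38 - U/89)
l(-50, -16) - o(158) = (-38 - 1/89*(-16)) - 1*158**2 = (-38 + 16/89) - 1*24964 = -3366/89 - 24964 = -2225162/89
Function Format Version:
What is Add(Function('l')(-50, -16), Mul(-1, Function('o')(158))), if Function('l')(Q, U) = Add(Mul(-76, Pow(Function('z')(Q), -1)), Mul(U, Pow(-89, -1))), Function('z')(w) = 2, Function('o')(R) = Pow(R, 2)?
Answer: Rational(-2225162, 89) ≈ -25002.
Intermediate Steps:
Function('l')(Q, U) = Add(-38, Mul(Rational(-1, 89), U)) (Function('l')(Q, U) = Add(Mul(-76, Pow(2, -1)), Mul(U, Pow(-89, -1))) = Add(Mul(-76, Rational(1, 2)), Mul(U, Rational(-1, 89))) = Add(-38, Mul(Rational(-1, 89), U)))
Add(Function('l')(-50, -16), Mul(-1, Function('o')(158))) = Add(Add(-38, Mul(Rational(-1, 89), -16)), Mul(-1, Pow(158, 2))) = Add(Add(-38, Rational(16, 89)), Mul(-1, 24964)) = Add(Rational(-3366, 89), -24964) = Rational(-2225162, 89)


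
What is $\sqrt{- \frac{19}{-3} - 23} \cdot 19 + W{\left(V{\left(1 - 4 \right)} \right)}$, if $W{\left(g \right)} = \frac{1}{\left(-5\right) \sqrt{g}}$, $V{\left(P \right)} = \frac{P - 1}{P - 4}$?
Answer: $- \frac{\sqrt{7}}{10} + \frac{95 i \sqrt{6}}{3} \approx -0.26458 + 77.567 i$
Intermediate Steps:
$V{\left(P \right)} = \frac{-1 + P}{-4 + P}$
$W{\left(g \right)} = - \frac{1}{5 \sqrt{g}}$
$\sqrt{- \frac{19}{-3} - 23} \cdot 19 + W{\left(V{\left(1 - 4 \right)} \right)} = \sqrt{- \frac{19}{-3} - 23} \cdot 19 - \frac{1}{5 \cdot 2 \sqrt{- \frac{1}{-4 + \left(1 - 4\right)}}} = \sqrt{\left(-19\right) \left(- \frac{1}{3}\right) - 23} \cdot 19 - \frac{1}{5 \cdot 2 \sqrt{- \frac{1}{-4 - 3}}} = \sqrt{\frac{19}{3} - 23} \cdot 19 - \frac{1}{5 \cdot 2 \sqrt{- \frac{1}{-7}}} = \sqrt{- \frac{50}{3}} \cdot 19 - \frac{1}{5 \frac{2 \sqrt{7}}{7}} = \frac{5 i \sqrt{6}}{3} \cdot 19 - \frac{1}{5 \frac{2 \sqrt{7}}{7}} = \frac{95 i \sqrt{6}}{3} - \frac{\frac{1}{2} \sqrt{7}}{5} = \frac{95 i \sqrt{6}}{3} - \frac{\sqrt{7}}{10} = - \frac{\sqrt{7}}{10} + \frac{95 i \sqrt{6}}{3}$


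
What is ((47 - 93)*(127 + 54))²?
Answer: 69322276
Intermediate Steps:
((47 - 93)*(127 + 54))² = (-46*181)² = (-8326)² = 69322276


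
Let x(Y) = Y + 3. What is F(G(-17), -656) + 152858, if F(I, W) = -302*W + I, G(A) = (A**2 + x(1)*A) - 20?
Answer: 351171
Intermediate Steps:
x(Y) = 3 + Y
G(A) = -20 + A**2 + 4*A (G(A) = (A**2 + (3 + 1)*A) - 20 = (A**2 + 4*A) - 20 = -20 + A**2 + 4*A)
F(I, W) = I - 302*W
F(G(-17), -656) + 152858 = ((-20 + (-17)**2 + 4*(-17)) - 302*(-656)) + 152858 = ((-20 + 289 - 68) + 198112) + 152858 = (201 + 198112) + 152858 = 198313 + 152858 = 351171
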